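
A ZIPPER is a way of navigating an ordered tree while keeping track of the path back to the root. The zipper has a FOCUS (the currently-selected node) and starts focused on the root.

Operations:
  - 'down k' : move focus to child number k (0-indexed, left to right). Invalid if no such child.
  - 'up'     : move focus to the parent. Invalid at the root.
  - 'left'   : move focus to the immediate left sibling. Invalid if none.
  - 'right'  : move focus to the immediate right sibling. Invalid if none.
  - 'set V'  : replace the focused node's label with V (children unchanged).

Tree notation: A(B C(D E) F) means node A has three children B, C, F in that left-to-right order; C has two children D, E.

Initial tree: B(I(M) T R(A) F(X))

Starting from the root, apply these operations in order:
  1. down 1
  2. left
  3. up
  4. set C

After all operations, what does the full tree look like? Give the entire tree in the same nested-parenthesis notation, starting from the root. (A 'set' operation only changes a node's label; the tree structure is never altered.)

Step 1 (down 1): focus=T path=1 depth=1 children=[] left=['I'] right=['R', 'F'] parent=B
Step 2 (left): focus=I path=0 depth=1 children=['M'] left=[] right=['T', 'R', 'F'] parent=B
Step 3 (up): focus=B path=root depth=0 children=['I', 'T', 'R', 'F'] (at root)
Step 4 (set C): focus=C path=root depth=0 children=['I', 'T', 'R', 'F'] (at root)

Answer: C(I(M) T R(A) F(X))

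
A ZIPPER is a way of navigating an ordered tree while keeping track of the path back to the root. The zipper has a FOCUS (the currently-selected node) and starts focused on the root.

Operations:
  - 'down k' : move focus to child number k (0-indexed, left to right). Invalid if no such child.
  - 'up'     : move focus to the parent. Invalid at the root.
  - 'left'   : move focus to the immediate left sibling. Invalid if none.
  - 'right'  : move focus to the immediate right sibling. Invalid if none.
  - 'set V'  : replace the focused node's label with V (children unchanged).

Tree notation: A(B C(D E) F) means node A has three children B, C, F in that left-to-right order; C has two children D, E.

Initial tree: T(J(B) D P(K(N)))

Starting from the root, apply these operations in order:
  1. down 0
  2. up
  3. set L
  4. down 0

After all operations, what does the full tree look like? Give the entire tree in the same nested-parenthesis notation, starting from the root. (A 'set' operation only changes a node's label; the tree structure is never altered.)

Step 1 (down 0): focus=J path=0 depth=1 children=['B'] left=[] right=['D', 'P'] parent=T
Step 2 (up): focus=T path=root depth=0 children=['J', 'D', 'P'] (at root)
Step 3 (set L): focus=L path=root depth=0 children=['J', 'D', 'P'] (at root)
Step 4 (down 0): focus=J path=0 depth=1 children=['B'] left=[] right=['D', 'P'] parent=L

Answer: L(J(B) D P(K(N)))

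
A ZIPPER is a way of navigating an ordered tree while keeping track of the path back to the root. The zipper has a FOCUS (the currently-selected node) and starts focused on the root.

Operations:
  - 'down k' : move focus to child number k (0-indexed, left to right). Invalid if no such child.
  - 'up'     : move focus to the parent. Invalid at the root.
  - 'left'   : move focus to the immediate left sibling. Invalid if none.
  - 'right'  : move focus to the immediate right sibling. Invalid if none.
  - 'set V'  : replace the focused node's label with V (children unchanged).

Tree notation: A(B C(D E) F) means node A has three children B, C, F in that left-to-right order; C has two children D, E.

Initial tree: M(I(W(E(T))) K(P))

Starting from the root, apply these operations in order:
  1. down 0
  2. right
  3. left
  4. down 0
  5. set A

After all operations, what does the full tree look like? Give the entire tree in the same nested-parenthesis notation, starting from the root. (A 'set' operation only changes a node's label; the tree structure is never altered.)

Answer: M(I(A(E(T))) K(P))

Derivation:
Step 1 (down 0): focus=I path=0 depth=1 children=['W'] left=[] right=['K'] parent=M
Step 2 (right): focus=K path=1 depth=1 children=['P'] left=['I'] right=[] parent=M
Step 3 (left): focus=I path=0 depth=1 children=['W'] left=[] right=['K'] parent=M
Step 4 (down 0): focus=W path=0/0 depth=2 children=['E'] left=[] right=[] parent=I
Step 5 (set A): focus=A path=0/0 depth=2 children=['E'] left=[] right=[] parent=I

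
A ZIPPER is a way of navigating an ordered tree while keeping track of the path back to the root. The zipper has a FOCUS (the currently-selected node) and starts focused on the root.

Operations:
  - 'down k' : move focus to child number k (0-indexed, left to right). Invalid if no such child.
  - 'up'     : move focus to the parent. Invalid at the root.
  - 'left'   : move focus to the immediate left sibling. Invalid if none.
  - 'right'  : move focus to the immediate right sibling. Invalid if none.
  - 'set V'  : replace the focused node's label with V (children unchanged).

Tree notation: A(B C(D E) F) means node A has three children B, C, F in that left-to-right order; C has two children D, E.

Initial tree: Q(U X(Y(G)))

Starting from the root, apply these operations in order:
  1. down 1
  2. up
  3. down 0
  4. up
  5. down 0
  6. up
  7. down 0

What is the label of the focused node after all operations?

Answer: U

Derivation:
Step 1 (down 1): focus=X path=1 depth=1 children=['Y'] left=['U'] right=[] parent=Q
Step 2 (up): focus=Q path=root depth=0 children=['U', 'X'] (at root)
Step 3 (down 0): focus=U path=0 depth=1 children=[] left=[] right=['X'] parent=Q
Step 4 (up): focus=Q path=root depth=0 children=['U', 'X'] (at root)
Step 5 (down 0): focus=U path=0 depth=1 children=[] left=[] right=['X'] parent=Q
Step 6 (up): focus=Q path=root depth=0 children=['U', 'X'] (at root)
Step 7 (down 0): focus=U path=0 depth=1 children=[] left=[] right=['X'] parent=Q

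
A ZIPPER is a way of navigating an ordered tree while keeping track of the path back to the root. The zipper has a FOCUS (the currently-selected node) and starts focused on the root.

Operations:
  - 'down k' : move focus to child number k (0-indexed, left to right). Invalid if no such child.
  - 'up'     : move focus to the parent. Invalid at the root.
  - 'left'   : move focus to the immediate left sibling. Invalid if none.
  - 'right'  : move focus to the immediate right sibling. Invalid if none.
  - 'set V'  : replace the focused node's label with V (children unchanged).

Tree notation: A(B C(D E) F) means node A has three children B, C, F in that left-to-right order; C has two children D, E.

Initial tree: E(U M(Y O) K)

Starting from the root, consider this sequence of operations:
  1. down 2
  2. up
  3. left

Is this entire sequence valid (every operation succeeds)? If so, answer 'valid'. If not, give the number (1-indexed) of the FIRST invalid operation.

Answer: 3

Derivation:
Step 1 (down 2): focus=K path=2 depth=1 children=[] left=['U', 'M'] right=[] parent=E
Step 2 (up): focus=E path=root depth=0 children=['U', 'M', 'K'] (at root)
Step 3 (left): INVALID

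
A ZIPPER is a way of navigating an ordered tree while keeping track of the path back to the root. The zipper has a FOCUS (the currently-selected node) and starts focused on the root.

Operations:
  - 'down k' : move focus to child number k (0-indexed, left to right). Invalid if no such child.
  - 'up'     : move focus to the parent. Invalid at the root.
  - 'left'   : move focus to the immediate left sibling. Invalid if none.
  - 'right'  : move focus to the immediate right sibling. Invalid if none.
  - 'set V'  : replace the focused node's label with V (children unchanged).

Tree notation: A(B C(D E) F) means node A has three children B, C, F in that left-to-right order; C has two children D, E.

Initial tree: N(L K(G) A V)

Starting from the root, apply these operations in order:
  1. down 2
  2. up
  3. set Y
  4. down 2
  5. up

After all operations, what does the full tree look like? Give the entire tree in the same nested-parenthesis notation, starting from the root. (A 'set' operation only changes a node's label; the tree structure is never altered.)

Step 1 (down 2): focus=A path=2 depth=1 children=[] left=['L', 'K'] right=['V'] parent=N
Step 2 (up): focus=N path=root depth=0 children=['L', 'K', 'A', 'V'] (at root)
Step 3 (set Y): focus=Y path=root depth=0 children=['L', 'K', 'A', 'V'] (at root)
Step 4 (down 2): focus=A path=2 depth=1 children=[] left=['L', 'K'] right=['V'] parent=Y
Step 5 (up): focus=Y path=root depth=0 children=['L', 'K', 'A', 'V'] (at root)

Answer: Y(L K(G) A V)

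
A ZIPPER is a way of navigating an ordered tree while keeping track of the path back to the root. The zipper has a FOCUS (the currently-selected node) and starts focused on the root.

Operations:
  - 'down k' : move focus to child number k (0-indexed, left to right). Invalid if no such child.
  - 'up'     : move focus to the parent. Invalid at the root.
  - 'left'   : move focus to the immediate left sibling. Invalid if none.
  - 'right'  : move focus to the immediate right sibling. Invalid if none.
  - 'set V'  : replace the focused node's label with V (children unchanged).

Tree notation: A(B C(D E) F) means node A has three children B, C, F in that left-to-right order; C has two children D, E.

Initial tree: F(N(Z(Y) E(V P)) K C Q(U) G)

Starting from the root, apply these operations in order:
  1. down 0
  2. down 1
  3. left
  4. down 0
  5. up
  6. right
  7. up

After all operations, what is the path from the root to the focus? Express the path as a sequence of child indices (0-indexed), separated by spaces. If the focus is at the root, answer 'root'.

Step 1 (down 0): focus=N path=0 depth=1 children=['Z', 'E'] left=[] right=['K', 'C', 'Q', 'G'] parent=F
Step 2 (down 1): focus=E path=0/1 depth=2 children=['V', 'P'] left=['Z'] right=[] parent=N
Step 3 (left): focus=Z path=0/0 depth=2 children=['Y'] left=[] right=['E'] parent=N
Step 4 (down 0): focus=Y path=0/0/0 depth=3 children=[] left=[] right=[] parent=Z
Step 5 (up): focus=Z path=0/0 depth=2 children=['Y'] left=[] right=['E'] parent=N
Step 6 (right): focus=E path=0/1 depth=2 children=['V', 'P'] left=['Z'] right=[] parent=N
Step 7 (up): focus=N path=0 depth=1 children=['Z', 'E'] left=[] right=['K', 'C', 'Q', 'G'] parent=F

Answer: 0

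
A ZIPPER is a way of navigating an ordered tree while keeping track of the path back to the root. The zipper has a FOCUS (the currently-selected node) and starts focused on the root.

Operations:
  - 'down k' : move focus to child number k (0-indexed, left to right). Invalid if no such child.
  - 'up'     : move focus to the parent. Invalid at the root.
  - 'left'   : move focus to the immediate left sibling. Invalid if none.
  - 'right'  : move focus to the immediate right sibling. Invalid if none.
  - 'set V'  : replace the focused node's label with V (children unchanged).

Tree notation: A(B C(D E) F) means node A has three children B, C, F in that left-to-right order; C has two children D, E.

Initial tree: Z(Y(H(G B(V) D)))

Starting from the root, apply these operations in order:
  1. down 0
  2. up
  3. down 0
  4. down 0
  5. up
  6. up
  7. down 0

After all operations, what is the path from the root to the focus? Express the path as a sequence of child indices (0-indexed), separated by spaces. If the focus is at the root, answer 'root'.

Answer: 0

Derivation:
Step 1 (down 0): focus=Y path=0 depth=1 children=['H'] left=[] right=[] parent=Z
Step 2 (up): focus=Z path=root depth=0 children=['Y'] (at root)
Step 3 (down 0): focus=Y path=0 depth=1 children=['H'] left=[] right=[] parent=Z
Step 4 (down 0): focus=H path=0/0 depth=2 children=['G', 'B', 'D'] left=[] right=[] parent=Y
Step 5 (up): focus=Y path=0 depth=1 children=['H'] left=[] right=[] parent=Z
Step 6 (up): focus=Z path=root depth=0 children=['Y'] (at root)
Step 7 (down 0): focus=Y path=0 depth=1 children=['H'] left=[] right=[] parent=Z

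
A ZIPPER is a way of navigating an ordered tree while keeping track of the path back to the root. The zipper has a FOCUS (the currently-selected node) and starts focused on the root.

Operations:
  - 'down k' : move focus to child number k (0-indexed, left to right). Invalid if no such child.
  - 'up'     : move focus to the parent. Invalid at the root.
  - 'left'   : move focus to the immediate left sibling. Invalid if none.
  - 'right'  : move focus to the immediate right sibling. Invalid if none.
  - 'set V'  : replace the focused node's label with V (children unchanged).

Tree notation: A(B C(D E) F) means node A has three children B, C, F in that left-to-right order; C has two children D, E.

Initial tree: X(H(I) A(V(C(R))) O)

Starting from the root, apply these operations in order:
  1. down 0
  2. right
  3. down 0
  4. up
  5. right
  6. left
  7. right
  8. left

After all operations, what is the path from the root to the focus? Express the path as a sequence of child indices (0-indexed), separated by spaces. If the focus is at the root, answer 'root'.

Step 1 (down 0): focus=H path=0 depth=1 children=['I'] left=[] right=['A', 'O'] parent=X
Step 2 (right): focus=A path=1 depth=1 children=['V'] left=['H'] right=['O'] parent=X
Step 3 (down 0): focus=V path=1/0 depth=2 children=['C'] left=[] right=[] parent=A
Step 4 (up): focus=A path=1 depth=1 children=['V'] left=['H'] right=['O'] parent=X
Step 5 (right): focus=O path=2 depth=1 children=[] left=['H', 'A'] right=[] parent=X
Step 6 (left): focus=A path=1 depth=1 children=['V'] left=['H'] right=['O'] parent=X
Step 7 (right): focus=O path=2 depth=1 children=[] left=['H', 'A'] right=[] parent=X
Step 8 (left): focus=A path=1 depth=1 children=['V'] left=['H'] right=['O'] parent=X

Answer: 1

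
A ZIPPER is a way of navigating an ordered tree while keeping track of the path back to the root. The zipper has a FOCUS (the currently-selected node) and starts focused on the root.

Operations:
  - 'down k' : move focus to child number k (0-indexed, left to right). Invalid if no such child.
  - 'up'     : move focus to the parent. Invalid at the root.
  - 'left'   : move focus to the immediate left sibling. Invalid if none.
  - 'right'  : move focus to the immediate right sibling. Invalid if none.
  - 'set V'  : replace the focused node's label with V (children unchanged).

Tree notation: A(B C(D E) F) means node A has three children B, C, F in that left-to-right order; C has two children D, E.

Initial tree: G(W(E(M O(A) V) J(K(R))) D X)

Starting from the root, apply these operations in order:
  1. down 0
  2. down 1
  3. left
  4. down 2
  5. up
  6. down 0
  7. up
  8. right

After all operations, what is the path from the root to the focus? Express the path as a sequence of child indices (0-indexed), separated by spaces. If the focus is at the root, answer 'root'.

Step 1 (down 0): focus=W path=0 depth=1 children=['E', 'J'] left=[] right=['D', 'X'] parent=G
Step 2 (down 1): focus=J path=0/1 depth=2 children=['K'] left=['E'] right=[] parent=W
Step 3 (left): focus=E path=0/0 depth=2 children=['M', 'O', 'V'] left=[] right=['J'] parent=W
Step 4 (down 2): focus=V path=0/0/2 depth=3 children=[] left=['M', 'O'] right=[] parent=E
Step 5 (up): focus=E path=0/0 depth=2 children=['M', 'O', 'V'] left=[] right=['J'] parent=W
Step 6 (down 0): focus=M path=0/0/0 depth=3 children=[] left=[] right=['O', 'V'] parent=E
Step 7 (up): focus=E path=0/0 depth=2 children=['M', 'O', 'V'] left=[] right=['J'] parent=W
Step 8 (right): focus=J path=0/1 depth=2 children=['K'] left=['E'] right=[] parent=W

Answer: 0 1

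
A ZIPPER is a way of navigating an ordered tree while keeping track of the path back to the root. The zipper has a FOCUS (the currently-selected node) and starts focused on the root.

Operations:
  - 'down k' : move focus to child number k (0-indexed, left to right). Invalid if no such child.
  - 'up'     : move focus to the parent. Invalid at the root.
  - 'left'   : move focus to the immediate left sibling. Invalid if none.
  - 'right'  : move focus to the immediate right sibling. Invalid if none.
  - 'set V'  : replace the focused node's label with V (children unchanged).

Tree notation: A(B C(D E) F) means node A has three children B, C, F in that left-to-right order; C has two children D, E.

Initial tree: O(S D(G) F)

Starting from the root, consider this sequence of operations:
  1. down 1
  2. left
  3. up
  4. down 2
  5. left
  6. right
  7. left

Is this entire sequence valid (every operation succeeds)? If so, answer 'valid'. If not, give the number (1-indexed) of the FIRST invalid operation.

Step 1 (down 1): focus=D path=1 depth=1 children=['G'] left=['S'] right=['F'] parent=O
Step 2 (left): focus=S path=0 depth=1 children=[] left=[] right=['D', 'F'] parent=O
Step 3 (up): focus=O path=root depth=0 children=['S', 'D', 'F'] (at root)
Step 4 (down 2): focus=F path=2 depth=1 children=[] left=['S', 'D'] right=[] parent=O
Step 5 (left): focus=D path=1 depth=1 children=['G'] left=['S'] right=['F'] parent=O
Step 6 (right): focus=F path=2 depth=1 children=[] left=['S', 'D'] right=[] parent=O
Step 7 (left): focus=D path=1 depth=1 children=['G'] left=['S'] right=['F'] parent=O

Answer: valid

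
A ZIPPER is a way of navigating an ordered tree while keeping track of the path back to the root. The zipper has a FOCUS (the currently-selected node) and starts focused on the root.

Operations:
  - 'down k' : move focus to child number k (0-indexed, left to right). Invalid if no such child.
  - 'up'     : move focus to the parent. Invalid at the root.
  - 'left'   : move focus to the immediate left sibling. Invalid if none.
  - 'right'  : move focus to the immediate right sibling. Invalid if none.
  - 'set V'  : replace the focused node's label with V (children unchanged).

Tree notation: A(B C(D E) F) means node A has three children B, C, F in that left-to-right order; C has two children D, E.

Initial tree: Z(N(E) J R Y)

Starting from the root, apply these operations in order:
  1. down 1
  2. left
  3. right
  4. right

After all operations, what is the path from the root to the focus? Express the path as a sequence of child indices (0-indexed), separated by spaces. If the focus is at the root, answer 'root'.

Step 1 (down 1): focus=J path=1 depth=1 children=[] left=['N'] right=['R', 'Y'] parent=Z
Step 2 (left): focus=N path=0 depth=1 children=['E'] left=[] right=['J', 'R', 'Y'] parent=Z
Step 3 (right): focus=J path=1 depth=1 children=[] left=['N'] right=['R', 'Y'] parent=Z
Step 4 (right): focus=R path=2 depth=1 children=[] left=['N', 'J'] right=['Y'] parent=Z

Answer: 2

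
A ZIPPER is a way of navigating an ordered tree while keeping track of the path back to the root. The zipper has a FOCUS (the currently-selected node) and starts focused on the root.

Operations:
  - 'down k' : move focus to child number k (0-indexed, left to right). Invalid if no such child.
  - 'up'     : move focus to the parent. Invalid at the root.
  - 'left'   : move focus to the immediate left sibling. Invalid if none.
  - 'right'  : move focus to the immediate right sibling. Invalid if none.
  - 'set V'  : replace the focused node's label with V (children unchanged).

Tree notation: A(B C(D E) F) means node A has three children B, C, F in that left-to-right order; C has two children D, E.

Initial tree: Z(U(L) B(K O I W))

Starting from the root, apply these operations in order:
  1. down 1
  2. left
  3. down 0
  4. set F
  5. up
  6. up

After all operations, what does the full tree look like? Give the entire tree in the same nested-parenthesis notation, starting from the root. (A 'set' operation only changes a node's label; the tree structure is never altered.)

Answer: Z(U(F) B(K O I W))

Derivation:
Step 1 (down 1): focus=B path=1 depth=1 children=['K', 'O', 'I', 'W'] left=['U'] right=[] parent=Z
Step 2 (left): focus=U path=0 depth=1 children=['L'] left=[] right=['B'] parent=Z
Step 3 (down 0): focus=L path=0/0 depth=2 children=[] left=[] right=[] parent=U
Step 4 (set F): focus=F path=0/0 depth=2 children=[] left=[] right=[] parent=U
Step 5 (up): focus=U path=0 depth=1 children=['F'] left=[] right=['B'] parent=Z
Step 6 (up): focus=Z path=root depth=0 children=['U', 'B'] (at root)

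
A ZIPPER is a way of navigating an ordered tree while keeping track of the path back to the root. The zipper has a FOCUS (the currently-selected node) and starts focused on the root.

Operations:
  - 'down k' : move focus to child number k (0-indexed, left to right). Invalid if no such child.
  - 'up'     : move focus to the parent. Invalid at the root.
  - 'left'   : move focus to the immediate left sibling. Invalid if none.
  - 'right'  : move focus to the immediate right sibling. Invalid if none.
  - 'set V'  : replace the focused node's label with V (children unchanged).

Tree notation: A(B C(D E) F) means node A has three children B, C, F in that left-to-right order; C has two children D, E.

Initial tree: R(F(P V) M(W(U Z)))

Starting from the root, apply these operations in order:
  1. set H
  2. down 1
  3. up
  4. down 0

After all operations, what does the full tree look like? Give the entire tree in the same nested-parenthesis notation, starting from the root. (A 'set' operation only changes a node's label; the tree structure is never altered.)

Step 1 (set H): focus=H path=root depth=0 children=['F', 'M'] (at root)
Step 2 (down 1): focus=M path=1 depth=1 children=['W'] left=['F'] right=[] parent=H
Step 3 (up): focus=H path=root depth=0 children=['F', 'M'] (at root)
Step 4 (down 0): focus=F path=0 depth=1 children=['P', 'V'] left=[] right=['M'] parent=H

Answer: H(F(P V) M(W(U Z)))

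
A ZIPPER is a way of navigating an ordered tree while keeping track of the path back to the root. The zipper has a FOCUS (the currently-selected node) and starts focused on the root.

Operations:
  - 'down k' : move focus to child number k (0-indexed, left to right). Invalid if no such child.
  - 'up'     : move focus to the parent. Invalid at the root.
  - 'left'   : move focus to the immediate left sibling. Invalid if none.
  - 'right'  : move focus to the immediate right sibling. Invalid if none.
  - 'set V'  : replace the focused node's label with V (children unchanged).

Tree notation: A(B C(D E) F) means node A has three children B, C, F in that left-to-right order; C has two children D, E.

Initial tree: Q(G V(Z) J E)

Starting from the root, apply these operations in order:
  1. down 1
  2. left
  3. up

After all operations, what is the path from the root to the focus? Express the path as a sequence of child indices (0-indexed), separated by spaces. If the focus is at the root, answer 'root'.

Answer: root

Derivation:
Step 1 (down 1): focus=V path=1 depth=1 children=['Z'] left=['G'] right=['J', 'E'] parent=Q
Step 2 (left): focus=G path=0 depth=1 children=[] left=[] right=['V', 'J', 'E'] parent=Q
Step 3 (up): focus=Q path=root depth=0 children=['G', 'V', 'J', 'E'] (at root)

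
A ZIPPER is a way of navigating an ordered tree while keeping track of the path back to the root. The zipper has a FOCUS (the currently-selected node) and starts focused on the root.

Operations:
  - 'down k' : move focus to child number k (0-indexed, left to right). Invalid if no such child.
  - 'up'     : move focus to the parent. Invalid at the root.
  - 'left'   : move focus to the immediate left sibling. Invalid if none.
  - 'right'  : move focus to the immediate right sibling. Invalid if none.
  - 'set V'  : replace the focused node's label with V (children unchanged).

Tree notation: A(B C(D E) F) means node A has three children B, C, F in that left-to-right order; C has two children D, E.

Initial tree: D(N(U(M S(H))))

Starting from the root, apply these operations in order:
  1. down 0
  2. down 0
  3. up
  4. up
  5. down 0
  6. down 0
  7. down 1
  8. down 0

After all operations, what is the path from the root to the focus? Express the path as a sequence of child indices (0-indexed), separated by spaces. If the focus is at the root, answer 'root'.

Step 1 (down 0): focus=N path=0 depth=1 children=['U'] left=[] right=[] parent=D
Step 2 (down 0): focus=U path=0/0 depth=2 children=['M', 'S'] left=[] right=[] parent=N
Step 3 (up): focus=N path=0 depth=1 children=['U'] left=[] right=[] parent=D
Step 4 (up): focus=D path=root depth=0 children=['N'] (at root)
Step 5 (down 0): focus=N path=0 depth=1 children=['U'] left=[] right=[] parent=D
Step 6 (down 0): focus=U path=0/0 depth=2 children=['M', 'S'] left=[] right=[] parent=N
Step 7 (down 1): focus=S path=0/0/1 depth=3 children=['H'] left=['M'] right=[] parent=U
Step 8 (down 0): focus=H path=0/0/1/0 depth=4 children=[] left=[] right=[] parent=S

Answer: 0 0 1 0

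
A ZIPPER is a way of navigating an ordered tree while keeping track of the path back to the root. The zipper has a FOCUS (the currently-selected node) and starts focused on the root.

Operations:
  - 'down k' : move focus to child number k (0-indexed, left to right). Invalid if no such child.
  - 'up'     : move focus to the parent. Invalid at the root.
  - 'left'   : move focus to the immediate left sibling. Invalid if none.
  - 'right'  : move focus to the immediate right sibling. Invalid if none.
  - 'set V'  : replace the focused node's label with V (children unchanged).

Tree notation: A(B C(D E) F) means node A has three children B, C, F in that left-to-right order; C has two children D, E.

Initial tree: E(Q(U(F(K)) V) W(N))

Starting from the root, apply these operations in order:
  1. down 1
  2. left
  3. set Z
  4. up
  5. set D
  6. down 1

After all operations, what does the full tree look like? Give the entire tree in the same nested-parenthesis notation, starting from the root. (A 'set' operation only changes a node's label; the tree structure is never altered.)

Answer: D(Z(U(F(K)) V) W(N))

Derivation:
Step 1 (down 1): focus=W path=1 depth=1 children=['N'] left=['Q'] right=[] parent=E
Step 2 (left): focus=Q path=0 depth=1 children=['U', 'V'] left=[] right=['W'] parent=E
Step 3 (set Z): focus=Z path=0 depth=1 children=['U', 'V'] left=[] right=['W'] parent=E
Step 4 (up): focus=E path=root depth=0 children=['Z', 'W'] (at root)
Step 5 (set D): focus=D path=root depth=0 children=['Z', 'W'] (at root)
Step 6 (down 1): focus=W path=1 depth=1 children=['N'] left=['Z'] right=[] parent=D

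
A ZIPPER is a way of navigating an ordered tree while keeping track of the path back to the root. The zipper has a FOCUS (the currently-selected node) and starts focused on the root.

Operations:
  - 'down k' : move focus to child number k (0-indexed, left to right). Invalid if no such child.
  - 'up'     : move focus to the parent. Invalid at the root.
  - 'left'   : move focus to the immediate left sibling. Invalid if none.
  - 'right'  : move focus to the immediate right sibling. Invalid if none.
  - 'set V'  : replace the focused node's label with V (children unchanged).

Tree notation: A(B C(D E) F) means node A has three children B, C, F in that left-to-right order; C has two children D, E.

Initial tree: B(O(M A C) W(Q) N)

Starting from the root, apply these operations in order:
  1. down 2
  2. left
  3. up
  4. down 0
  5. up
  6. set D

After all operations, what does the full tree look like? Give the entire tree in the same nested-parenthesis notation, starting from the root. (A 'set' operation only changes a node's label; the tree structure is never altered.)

Answer: D(O(M A C) W(Q) N)

Derivation:
Step 1 (down 2): focus=N path=2 depth=1 children=[] left=['O', 'W'] right=[] parent=B
Step 2 (left): focus=W path=1 depth=1 children=['Q'] left=['O'] right=['N'] parent=B
Step 3 (up): focus=B path=root depth=0 children=['O', 'W', 'N'] (at root)
Step 4 (down 0): focus=O path=0 depth=1 children=['M', 'A', 'C'] left=[] right=['W', 'N'] parent=B
Step 5 (up): focus=B path=root depth=0 children=['O', 'W', 'N'] (at root)
Step 6 (set D): focus=D path=root depth=0 children=['O', 'W', 'N'] (at root)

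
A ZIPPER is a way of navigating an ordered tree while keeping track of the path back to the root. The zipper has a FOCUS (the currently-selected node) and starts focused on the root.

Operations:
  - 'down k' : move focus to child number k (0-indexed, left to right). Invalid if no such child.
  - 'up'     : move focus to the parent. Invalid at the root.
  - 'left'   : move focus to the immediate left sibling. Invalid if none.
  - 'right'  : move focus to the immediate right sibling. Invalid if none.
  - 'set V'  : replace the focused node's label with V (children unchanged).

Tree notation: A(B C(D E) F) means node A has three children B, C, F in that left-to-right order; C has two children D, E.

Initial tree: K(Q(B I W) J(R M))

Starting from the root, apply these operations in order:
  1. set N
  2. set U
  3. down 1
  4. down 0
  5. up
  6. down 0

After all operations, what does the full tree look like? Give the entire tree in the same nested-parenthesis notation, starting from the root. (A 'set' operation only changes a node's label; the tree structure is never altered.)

Step 1 (set N): focus=N path=root depth=0 children=['Q', 'J'] (at root)
Step 2 (set U): focus=U path=root depth=0 children=['Q', 'J'] (at root)
Step 3 (down 1): focus=J path=1 depth=1 children=['R', 'M'] left=['Q'] right=[] parent=U
Step 4 (down 0): focus=R path=1/0 depth=2 children=[] left=[] right=['M'] parent=J
Step 5 (up): focus=J path=1 depth=1 children=['R', 'M'] left=['Q'] right=[] parent=U
Step 6 (down 0): focus=R path=1/0 depth=2 children=[] left=[] right=['M'] parent=J

Answer: U(Q(B I W) J(R M))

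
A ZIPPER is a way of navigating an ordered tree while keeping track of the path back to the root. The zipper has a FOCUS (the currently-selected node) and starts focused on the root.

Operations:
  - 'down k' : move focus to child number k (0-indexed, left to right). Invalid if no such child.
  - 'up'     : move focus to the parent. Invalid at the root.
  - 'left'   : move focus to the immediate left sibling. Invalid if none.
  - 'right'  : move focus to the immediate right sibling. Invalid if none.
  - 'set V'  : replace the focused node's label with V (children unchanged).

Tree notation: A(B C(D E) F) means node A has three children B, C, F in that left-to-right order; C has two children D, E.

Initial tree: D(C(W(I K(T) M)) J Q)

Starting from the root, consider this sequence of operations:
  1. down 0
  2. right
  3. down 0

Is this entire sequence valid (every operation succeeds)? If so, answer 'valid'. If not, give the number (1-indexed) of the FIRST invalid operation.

Step 1 (down 0): focus=C path=0 depth=1 children=['W'] left=[] right=['J', 'Q'] parent=D
Step 2 (right): focus=J path=1 depth=1 children=[] left=['C'] right=['Q'] parent=D
Step 3 (down 0): INVALID

Answer: 3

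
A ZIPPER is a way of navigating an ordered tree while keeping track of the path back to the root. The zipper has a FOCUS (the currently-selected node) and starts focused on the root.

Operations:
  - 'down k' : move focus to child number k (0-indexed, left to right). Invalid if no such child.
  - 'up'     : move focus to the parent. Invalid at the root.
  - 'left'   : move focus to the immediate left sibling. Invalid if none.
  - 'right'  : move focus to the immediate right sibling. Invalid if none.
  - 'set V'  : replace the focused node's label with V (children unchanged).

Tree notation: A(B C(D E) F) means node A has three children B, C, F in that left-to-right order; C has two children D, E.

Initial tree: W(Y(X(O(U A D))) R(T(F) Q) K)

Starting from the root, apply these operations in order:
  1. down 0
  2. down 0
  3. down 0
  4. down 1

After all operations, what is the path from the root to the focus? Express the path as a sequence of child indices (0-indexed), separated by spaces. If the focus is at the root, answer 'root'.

Answer: 0 0 0 1

Derivation:
Step 1 (down 0): focus=Y path=0 depth=1 children=['X'] left=[] right=['R', 'K'] parent=W
Step 2 (down 0): focus=X path=0/0 depth=2 children=['O'] left=[] right=[] parent=Y
Step 3 (down 0): focus=O path=0/0/0 depth=3 children=['U', 'A', 'D'] left=[] right=[] parent=X
Step 4 (down 1): focus=A path=0/0/0/1 depth=4 children=[] left=['U'] right=['D'] parent=O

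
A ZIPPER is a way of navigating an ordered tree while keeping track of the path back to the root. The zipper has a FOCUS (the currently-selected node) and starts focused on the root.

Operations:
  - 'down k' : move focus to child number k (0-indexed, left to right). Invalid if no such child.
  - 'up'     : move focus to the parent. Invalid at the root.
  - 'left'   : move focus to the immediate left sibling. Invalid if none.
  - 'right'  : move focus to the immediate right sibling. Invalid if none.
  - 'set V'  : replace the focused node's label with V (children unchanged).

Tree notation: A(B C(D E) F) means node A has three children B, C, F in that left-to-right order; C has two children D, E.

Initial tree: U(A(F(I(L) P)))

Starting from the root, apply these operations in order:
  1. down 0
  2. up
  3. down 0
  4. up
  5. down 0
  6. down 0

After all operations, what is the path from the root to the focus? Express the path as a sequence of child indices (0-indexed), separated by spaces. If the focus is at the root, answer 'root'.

Step 1 (down 0): focus=A path=0 depth=1 children=['F'] left=[] right=[] parent=U
Step 2 (up): focus=U path=root depth=0 children=['A'] (at root)
Step 3 (down 0): focus=A path=0 depth=1 children=['F'] left=[] right=[] parent=U
Step 4 (up): focus=U path=root depth=0 children=['A'] (at root)
Step 5 (down 0): focus=A path=0 depth=1 children=['F'] left=[] right=[] parent=U
Step 6 (down 0): focus=F path=0/0 depth=2 children=['I', 'P'] left=[] right=[] parent=A

Answer: 0 0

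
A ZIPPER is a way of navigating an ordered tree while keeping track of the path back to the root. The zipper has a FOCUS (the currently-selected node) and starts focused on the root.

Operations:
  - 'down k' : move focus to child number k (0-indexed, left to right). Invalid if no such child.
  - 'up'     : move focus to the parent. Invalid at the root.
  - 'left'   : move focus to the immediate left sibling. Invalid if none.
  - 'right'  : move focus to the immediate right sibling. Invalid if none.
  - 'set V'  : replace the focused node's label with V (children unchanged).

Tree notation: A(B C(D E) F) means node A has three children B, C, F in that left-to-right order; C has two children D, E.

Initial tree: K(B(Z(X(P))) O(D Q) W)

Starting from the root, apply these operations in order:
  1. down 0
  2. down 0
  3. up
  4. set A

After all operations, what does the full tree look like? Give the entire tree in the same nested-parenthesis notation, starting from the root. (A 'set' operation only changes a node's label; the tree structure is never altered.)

Answer: K(A(Z(X(P))) O(D Q) W)

Derivation:
Step 1 (down 0): focus=B path=0 depth=1 children=['Z'] left=[] right=['O', 'W'] parent=K
Step 2 (down 0): focus=Z path=0/0 depth=2 children=['X'] left=[] right=[] parent=B
Step 3 (up): focus=B path=0 depth=1 children=['Z'] left=[] right=['O', 'W'] parent=K
Step 4 (set A): focus=A path=0 depth=1 children=['Z'] left=[] right=['O', 'W'] parent=K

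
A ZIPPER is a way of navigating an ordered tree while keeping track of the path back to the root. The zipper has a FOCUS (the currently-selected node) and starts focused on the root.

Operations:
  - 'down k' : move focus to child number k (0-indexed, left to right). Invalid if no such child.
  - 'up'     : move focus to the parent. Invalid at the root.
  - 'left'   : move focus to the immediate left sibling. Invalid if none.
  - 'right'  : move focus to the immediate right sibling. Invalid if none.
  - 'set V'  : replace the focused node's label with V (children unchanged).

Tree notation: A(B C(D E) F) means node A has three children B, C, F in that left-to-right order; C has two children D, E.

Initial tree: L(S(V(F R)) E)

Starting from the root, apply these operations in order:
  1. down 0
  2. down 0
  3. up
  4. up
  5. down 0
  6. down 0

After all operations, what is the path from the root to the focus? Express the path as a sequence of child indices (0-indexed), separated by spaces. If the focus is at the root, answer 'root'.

Answer: 0 0

Derivation:
Step 1 (down 0): focus=S path=0 depth=1 children=['V'] left=[] right=['E'] parent=L
Step 2 (down 0): focus=V path=0/0 depth=2 children=['F', 'R'] left=[] right=[] parent=S
Step 3 (up): focus=S path=0 depth=1 children=['V'] left=[] right=['E'] parent=L
Step 4 (up): focus=L path=root depth=0 children=['S', 'E'] (at root)
Step 5 (down 0): focus=S path=0 depth=1 children=['V'] left=[] right=['E'] parent=L
Step 6 (down 0): focus=V path=0/0 depth=2 children=['F', 'R'] left=[] right=[] parent=S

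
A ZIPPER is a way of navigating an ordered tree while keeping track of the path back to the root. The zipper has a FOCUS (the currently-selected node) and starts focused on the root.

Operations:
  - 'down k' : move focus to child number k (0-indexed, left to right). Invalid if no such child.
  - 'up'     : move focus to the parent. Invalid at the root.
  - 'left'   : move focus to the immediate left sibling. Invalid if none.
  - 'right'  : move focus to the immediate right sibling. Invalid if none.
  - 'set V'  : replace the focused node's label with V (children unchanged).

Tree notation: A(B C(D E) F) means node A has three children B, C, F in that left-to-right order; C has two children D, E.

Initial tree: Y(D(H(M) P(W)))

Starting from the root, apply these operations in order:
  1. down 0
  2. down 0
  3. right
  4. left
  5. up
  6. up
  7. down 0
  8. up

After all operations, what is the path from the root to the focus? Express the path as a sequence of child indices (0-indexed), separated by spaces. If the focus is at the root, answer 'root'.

Step 1 (down 0): focus=D path=0 depth=1 children=['H', 'P'] left=[] right=[] parent=Y
Step 2 (down 0): focus=H path=0/0 depth=2 children=['M'] left=[] right=['P'] parent=D
Step 3 (right): focus=P path=0/1 depth=2 children=['W'] left=['H'] right=[] parent=D
Step 4 (left): focus=H path=0/0 depth=2 children=['M'] left=[] right=['P'] parent=D
Step 5 (up): focus=D path=0 depth=1 children=['H', 'P'] left=[] right=[] parent=Y
Step 6 (up): focus=Y path=root depth=0 children=['D'] (at root)
Step 7 (down 0): focus=D path=0 depth=1 children=['H', 'P'] left=[] right=[] parent=Y
Step 8 (up): focus=Y path=root depth=0 children=['D'] (at root)

Answer: root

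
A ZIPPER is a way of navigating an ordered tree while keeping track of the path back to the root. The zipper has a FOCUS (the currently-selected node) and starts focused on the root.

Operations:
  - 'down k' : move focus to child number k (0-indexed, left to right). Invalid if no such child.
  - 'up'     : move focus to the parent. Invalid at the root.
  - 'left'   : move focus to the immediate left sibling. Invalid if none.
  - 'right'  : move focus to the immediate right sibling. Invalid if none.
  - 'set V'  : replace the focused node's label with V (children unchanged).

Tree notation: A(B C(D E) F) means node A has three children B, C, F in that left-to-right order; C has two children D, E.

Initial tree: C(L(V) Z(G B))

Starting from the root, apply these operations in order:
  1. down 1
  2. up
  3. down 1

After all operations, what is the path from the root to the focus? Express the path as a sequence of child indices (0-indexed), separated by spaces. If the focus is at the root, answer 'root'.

Answer: 1

Derivation:
Step 1 (down 1): focus=Z path=1 depth=1 children=['G', 'B'] left=['L'] right=[] parent=C
Step 2 (up): focus=C path=root depth=0 children=['L', 'Z'] (at root)
Step 3 (down 1): focus=Z path=1 depth=1 children=['G', 'B'] left=['L'] right=[] parent=C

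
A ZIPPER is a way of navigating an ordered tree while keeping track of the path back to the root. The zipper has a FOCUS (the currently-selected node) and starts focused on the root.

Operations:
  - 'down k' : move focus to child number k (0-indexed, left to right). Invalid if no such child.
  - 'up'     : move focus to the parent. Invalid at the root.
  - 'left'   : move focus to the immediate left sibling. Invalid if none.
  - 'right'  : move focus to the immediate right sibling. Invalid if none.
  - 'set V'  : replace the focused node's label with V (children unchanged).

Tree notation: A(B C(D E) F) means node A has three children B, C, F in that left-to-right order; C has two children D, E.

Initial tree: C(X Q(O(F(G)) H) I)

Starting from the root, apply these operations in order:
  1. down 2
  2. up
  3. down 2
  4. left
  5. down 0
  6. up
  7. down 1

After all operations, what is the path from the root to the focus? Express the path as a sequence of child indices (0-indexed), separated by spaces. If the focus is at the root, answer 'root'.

Answer: 1 1

Derivation:
Step 1 (down 2): focus=I path=2 depth=1 children=[] left=['X', 'Q'] right=[] parent=C
Step 2 (up): focus=C path=root depth=0 children=['X', 'Q', 'I'] (at root)
Step 3 (down 2): focus=I path=2 depth=1 children=[] left=['X', 'Q'] right=[] parent=C
Step 4 (left): focus=Q path=1 depth=1 children=['O', 'H'] left=['X'] right=['I'] parent=C
Step 5 (down 0): focus=O path=1/0 depth=2 children=['F'] left=[] right=['H'] parent=Q
Step 6 (up): focus=Q path=1 depth=1 children=['O', 'H'] left=['X'] right=['I'] parent=C
Step 7 (down 1): focus=H path=1/1 depth=2 children=[] left=['O'] right=[] parent=Q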